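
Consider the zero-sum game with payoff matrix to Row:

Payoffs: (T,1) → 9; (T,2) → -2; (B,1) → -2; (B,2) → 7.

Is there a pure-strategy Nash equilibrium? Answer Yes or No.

No

Row minima: T → -2, B → -2; maximin = -2.
Column maxima: 1 → 9, 2 → 7; minimax = 7.
-2 ≠ 7, so no pure-strategy equilibrium exists.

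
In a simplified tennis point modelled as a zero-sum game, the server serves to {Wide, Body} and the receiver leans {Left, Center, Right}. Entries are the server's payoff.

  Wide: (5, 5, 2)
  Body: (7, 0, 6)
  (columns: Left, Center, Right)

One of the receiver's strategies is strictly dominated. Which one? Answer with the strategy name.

Left

Right holds the server's payoff strictly below Left in every row: 2 < 5, 6 < 7.
So Left is strictly dominated for the receiver.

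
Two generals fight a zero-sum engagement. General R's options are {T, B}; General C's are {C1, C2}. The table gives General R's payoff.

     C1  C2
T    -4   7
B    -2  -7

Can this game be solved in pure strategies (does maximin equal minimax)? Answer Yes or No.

No

Row minima: T → -4, B → -7; maximin = -4.
Column maxima: C1 → -2, C2 → 7; minimax = -2.
-4 ≠ -2, so no pure-strategy equilibrium exists.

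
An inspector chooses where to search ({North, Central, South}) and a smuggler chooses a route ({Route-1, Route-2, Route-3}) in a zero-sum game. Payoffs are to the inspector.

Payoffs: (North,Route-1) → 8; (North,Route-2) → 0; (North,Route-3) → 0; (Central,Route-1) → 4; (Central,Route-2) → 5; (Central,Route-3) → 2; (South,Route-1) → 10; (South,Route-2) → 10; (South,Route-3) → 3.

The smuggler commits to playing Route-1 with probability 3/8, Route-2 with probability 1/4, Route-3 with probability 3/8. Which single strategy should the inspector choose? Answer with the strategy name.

Expected payoff of North: (3/8)·8 + (1/4)·0 + (3/8)·0 = 3.
Expected payoff of Central: (3/8)·4 + (1/4)·5 + (3/8)·2 = 7/2.
Expected payoff of South: (3/8)·10 + (1/4)·10 + (3/8)·3 = 59/8.
The largest is 59/8, so the inspector's best response is South.

South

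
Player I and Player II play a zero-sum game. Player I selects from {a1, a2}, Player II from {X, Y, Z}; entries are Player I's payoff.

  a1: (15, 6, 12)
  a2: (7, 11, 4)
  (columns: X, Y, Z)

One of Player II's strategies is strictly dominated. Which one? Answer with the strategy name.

X

Z holds Player I's payoff strictly below X in every row: 12 < 15, 4 < 7.
So X is strictly dominated for Player II.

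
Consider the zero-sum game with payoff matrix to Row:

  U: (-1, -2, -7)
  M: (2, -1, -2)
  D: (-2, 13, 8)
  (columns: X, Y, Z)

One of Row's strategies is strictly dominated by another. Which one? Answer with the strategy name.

M gives a strictly higher payoff than U against every column: 2 > -1, -1 > -2, -2 > -7.
So U is strictly dominated and Row never plays it.

U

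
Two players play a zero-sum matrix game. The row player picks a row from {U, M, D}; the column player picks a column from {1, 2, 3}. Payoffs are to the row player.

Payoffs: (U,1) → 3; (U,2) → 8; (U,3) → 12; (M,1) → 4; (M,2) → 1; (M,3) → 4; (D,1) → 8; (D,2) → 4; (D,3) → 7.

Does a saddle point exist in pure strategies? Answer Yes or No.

Row minima: U → 3, M → 1, D → 4; maximin = 4.
Column maxima: 1 → 8, 2 → 8, 3 → 12; minimax = 8.
4 ≠ 8, so no pure-strategy equilibrium exists.

No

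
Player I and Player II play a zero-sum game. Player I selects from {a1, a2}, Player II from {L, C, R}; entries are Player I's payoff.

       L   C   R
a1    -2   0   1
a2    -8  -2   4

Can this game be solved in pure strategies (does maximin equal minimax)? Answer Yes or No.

Yes

Row minima: a1 → -2, a2 → -8; maximin = -2.
Column maxima: L → -2, C → 0, R → 4; minimax = -2.
maximin = minimax = -2, so a saddle point exists.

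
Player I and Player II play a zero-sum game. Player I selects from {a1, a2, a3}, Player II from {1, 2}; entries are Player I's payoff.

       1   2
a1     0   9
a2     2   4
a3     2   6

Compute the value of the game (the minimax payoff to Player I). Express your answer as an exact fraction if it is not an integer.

2

Row minima: a1 → 0, a2 → 2, a3 → 2; maximin = 2.
Column maxima: 1 → 2, 2 → 9; minimax = 2.
Since maximin = minimax = 2, there is a saddle point and the value is 2.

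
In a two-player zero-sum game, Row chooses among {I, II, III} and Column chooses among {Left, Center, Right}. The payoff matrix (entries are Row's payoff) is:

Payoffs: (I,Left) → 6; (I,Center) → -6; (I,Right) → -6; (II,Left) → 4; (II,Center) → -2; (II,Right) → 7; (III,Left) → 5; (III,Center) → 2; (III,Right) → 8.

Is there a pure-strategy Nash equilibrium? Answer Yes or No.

Yes

Row minima: I → -6, II → -2, III → 2; maximin = 2.
Column maxima: Left → 6, Center → 2, Right → 8; minimax = 2.
maximin = minimax = 2, so a saddle point exists.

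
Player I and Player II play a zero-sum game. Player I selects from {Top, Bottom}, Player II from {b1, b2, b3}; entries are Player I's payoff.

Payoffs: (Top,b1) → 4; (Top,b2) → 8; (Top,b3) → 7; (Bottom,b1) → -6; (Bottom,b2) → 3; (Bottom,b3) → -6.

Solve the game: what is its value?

4

Row minima: Top → 4, Bottom → -6; maximin = 4.
Column maxima: b1 → 4, b2 → 8, b3 → 7; minimax = 4.
Since maximin = minimax = 4, there is a saddle point and the value is 4.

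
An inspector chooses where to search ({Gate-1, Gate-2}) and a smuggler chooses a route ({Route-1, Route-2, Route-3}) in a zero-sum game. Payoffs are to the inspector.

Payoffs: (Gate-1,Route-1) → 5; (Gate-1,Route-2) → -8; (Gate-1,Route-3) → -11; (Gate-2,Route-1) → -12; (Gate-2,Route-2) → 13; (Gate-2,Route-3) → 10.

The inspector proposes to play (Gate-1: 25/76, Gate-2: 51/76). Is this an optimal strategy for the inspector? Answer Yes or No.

Against Route-1 this mix gives (25/76)·5 + (51/76)·(-12) = -487/76.
Against Route-2 this mix gives (25/76)·(-8) + (51/76)·13 = 463/76.
Against Route-3 this mix gives (25/76)·(-11) + (51/76)·10 = 235/76.
The smuggler will play Route-1, holding the inspector to -487/76. Shifting weight toward the row that does better against Route-1 would raise this floor (the equalizing mix achieves -41/19 against both Route-1 and Route-3), so the proposed strategy is not optimal.

No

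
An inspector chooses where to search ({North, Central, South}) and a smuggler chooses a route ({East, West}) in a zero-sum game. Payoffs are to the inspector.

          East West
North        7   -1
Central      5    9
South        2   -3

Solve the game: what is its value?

17/3

Row minima: North → -1, Central → 5, South → -3; maximin = 5.
Column maxima: East → 7, West → 9; minimax = 7.
5 ≠ 7, so there is no saddle point; optimal play is mixed.
South is strictly dominated by North, so the inspector never plays it.
On the remaining 2×2 (North, Central vs East, West):
Let the inspector play North with probability p. Expected payoff against East: 7p + 5(1−p) = 2p + 5; against West: (-1)p + 9(1−p) = −10p + 9.
Setting these equal: 2p + 5 = −10p + 9 ⇒ 12p = 4 ⇒ p = 1/3, and the value is (2)·(1/3) + 5 = 17/3.
For the smuggler: with q = P(East), equating North's and Central's payoffs gives 8q − 1 = −4q + 9 ⇒ q = 5/6.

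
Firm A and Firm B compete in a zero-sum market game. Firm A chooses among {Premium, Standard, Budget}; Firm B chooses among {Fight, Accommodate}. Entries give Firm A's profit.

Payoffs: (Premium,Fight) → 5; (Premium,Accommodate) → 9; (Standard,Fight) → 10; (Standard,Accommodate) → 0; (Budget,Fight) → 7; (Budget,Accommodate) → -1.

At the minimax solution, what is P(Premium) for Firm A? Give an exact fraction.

Row minima: Premium → 5, Standard → 0, Budget → -1; maximin = 5.
Column maxima: Fight → 10, Accommodate → 9; minimax = 9.
5 ≠ 9, so there is no saddle point; optimal play is mixed.
Budget is strictly dominated by Standard, so Firm A never plays it.
On the remaining 2×2 (Premium, Standard vs Fight, Accommodate):
Let Firm A play Premium with probability p. Expected payoff against Fight: 5p + 10(1−p) = −5p + 10; against Accommodate: 9p + 0(1−p) = 9p.
Setting these equal: −5p + 10 = 9p ⇒ −14p = -10 ⇒ p = 5/7, and the value is (-5)·(5/7) + 10 = 45/7.
For Firm B: with q = P(Fight), equating Premium's and Standard's payoffs gives −4q + 9 = 10q ⇒ q = 9/14.

5/7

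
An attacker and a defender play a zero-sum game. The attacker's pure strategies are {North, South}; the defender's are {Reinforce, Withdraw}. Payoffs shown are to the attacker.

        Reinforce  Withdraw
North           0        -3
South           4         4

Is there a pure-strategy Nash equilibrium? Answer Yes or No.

Yes

Row minima: North → -3, South → 4; maximin = 4.
Column maxima: Reinforce → 4, Withdraw → 4; minimax = 4.
maximin = minimax = 4, so a saddle point exists.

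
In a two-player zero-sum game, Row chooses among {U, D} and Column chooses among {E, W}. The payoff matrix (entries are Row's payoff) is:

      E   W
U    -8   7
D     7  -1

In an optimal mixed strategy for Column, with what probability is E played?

8/23

Row minima: U → -8, D → -1; maximin = -1.
Column maxima: E → 7, W → 7; minimax = 7.
-1 ≠ 7, so there is no saddle point; optimal play is mixed.
Let Row play U with probability p. Expected payoff against E: (-8)p + 7(1−p) = −15p + 7; against W: 7p + (-1)(1−p) = 8p − 1.
Setting these equal: −15p + 7 = 8p − 1 ⇒ −23p = -8 ⇒ p = 8/23, and the value is (-15)·(8/23) + 7 = 41/23.
For Column: with q = P(E), equating U's and D's payoffs gives −15q + 7 = 8q − 1 ⇒ q = 8/23.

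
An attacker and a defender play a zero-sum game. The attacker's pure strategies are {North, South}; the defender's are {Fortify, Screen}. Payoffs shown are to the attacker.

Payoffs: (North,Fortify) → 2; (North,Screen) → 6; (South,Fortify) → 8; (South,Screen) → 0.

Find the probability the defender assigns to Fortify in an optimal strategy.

1/2

Row minima: North → 2, South → 0; maximin = 2.
Column maxima: Fortify → 8, Screen → 6; minimax = 6.
2 ≠ 6, so there is no saddle point; optimal play is mixed.
Let the attacker play North with probability p. Expected payoff against Fortify: 2p + 8(1−p) = −6p + 8; against Screen: 6p + 0(1−p) = 6p.
Setting these equal: −6p + 8 = 6p ⇒ −12p = -8 ⇒ p = 2/3, and the value is (-6)·(2/3) + 8 = 4.
For the defender: with q = P(Fortify), equating North's and South's payoffs gives −4q + 6 = 8q ⇒ q = 1/2.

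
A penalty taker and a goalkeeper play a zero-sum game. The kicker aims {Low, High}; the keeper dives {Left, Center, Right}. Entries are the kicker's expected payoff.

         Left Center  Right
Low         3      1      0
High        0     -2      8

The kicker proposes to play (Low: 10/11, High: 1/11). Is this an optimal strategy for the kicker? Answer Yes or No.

Yes

Against Left this mix gives (10/11)·3 + (1/11)·0 = 30/11.
Against Center this mix gives (10/11)·1 + (1/11)·(-2) = 8/11.
Against Right this mix gives (10/11)·0 + (1/11)·8 = 8/11.
All of the keeper's active replies (Center, Right) yield 8/11, and no column does worse for the kicker. The mix makes the keeper indifferent and guarantees 8/11, so it is optimal.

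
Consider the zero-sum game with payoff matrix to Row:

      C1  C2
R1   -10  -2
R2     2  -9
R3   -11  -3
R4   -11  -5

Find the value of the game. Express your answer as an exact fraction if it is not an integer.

Row minima: R1 → -10, R2 → -9, R3 → -11, R4 → -11; maximin = -9.
Column maxima: C1 → 2, C2 → -2; minimax = -2.
-9 ≠ -2, so there is no saddle point; optimal play is mixed.
R3 is strictly dominated by R1, so Row never plays it.
R4 is strictly dominated by R1, so Row never plays it.
On the remaining 2×2 (R1, R2 vs C1, C2):
Let Row play R1 with probability p. Expected payoff against C1: (-10)p + 2(1−p) = −12p + 2; against C2: (-2)p + (-9)(1−p) = 7p − 9.
Setting these equal: −12p + 2 = 7p − 9 ⇒ −19p = -11 ⇒ p = 11/19, and the value is (-12)·(11/19) + 2 = -94/19.
For Column: with q = P(C1), equating R1's and R2's payoffs gives −8q − 2 = 11q − 9 ⇒ q = 7/19.

-94/19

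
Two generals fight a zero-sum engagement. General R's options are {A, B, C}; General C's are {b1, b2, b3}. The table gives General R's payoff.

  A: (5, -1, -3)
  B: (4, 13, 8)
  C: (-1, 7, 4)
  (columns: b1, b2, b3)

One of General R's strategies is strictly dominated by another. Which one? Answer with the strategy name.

B gives a strictly higher payoff than C against every column: 4 > -1, 13 > 7, 8 > 4.
So C is strictly dominated and General R never plays it.

C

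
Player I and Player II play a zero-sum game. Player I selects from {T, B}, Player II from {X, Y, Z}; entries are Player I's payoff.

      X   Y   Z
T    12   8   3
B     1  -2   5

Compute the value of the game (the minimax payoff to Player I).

23/6

Row minima: T → 3, B → -2; maximin = 3.
Column maxima: X → 12, Y → 8, Z → 5; minimax = 5.
3 ≠ 5, so there is no saddle point; optimal play is mixed.
X is strictly dominated by Y (it gives Player I strictly more in every row), so Player II never plays it.
On the remaining 2×2 (T, B vs Y, Z):
Let Player I play T with probability p. Expected payoff against Y: 8p + (-2)(1−p) = 10p − 2; against Z: 3p + 5(1−p) = −2p + 5.
Setting these equal: 10p − 2 = −2p + 5 ⇒ 12p = 7 ⇒ p = 7/12, and the value is (10)·(7/12) − 2 = 23/6.
For Player II: with q = P(Y), equating T's and B's payoffs gives 5q + 3 = −7q + 5 ⇒ q = 1/6.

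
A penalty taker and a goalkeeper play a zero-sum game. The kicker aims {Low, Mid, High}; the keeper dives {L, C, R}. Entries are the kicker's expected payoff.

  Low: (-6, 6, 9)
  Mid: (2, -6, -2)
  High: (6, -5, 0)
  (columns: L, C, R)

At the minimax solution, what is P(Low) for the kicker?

Row minima: Low → -6, Mid → -6, High → -5; maximin = -5.
Column maxima: L → 6, C → 6, R → 9; minimax = 6.
-5 ≠ 6, so there is no saddle point; optimal play is mixed.
Mid is strictly dominated by High, so the kicker never plays it.
R is strictly dominated by C (it gives the kicker strictly more in every row), so the keeper never plays it.
On the remaining 2×2 (Low, High vs L, C):
Let the kicker play Low with probability p. Expected payoff against L: (-6)p + 6(1−p) = −12p + 6; against C: 6p + (-5)(1−p) = 11p − 5.
Setting these equal: −12p + 6 = 11p − 5 ⇒ −23p = -11 ⇒ p = 11/23, and the value is (-12)·(11/23) + 6 = 6/23.
For the keeper: with q = P(L), equating Low's and High's payoffs gives −12q + 6 = 11q − 5 ⇒ q = 11/23.

11/23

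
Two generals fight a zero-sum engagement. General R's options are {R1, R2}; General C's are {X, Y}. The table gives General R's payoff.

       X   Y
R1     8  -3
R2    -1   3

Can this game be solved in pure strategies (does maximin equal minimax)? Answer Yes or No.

No

Row minima: R1 → -3, R2 → -1; maximin = -1.
Column maxima: X → 8, Y → 3; minimax = 3.
-1 ≠ 3, so no pure-strategy equilibrium exists.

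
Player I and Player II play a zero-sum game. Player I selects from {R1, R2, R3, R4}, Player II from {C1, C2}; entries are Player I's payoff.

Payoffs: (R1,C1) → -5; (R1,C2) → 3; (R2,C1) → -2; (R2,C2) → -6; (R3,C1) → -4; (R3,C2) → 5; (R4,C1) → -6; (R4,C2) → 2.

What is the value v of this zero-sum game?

-34/13

Row minima: R1 → -5, R2 → -6, R3 → -4, R4 → -6; maximin = -4.
Column maxima: C1 → -2, C2 → 5; minimax = -2.
-4 ≠ -2, so there is no saddle point; optimal play is mixed.
R1 is strictly dominated by R3, so Player I never plays it.
R4 is strictly dominated by R3, so Player I never plays it.
On the remaining 2×2 (R2, R3 vs C1, C2):
Let Player I play R2 with probability p. Expected payoff against C1: (-2)p + (-4)(1−p) = 2p − 4; against C2: (-6)p + 5(1−p) = −11p + 5.
Setting these equal: 2p − 4 = −11p + 5 ⇒ 13p = 9 ⇒ p = 9/13, and the value is (2)·(9/13) − 4 = -34/13.
For Player II: with q = P(C1), equating R2's and R3's payoffs gives 4q − 6 = −9q + 5 ⇒ q = 11/13.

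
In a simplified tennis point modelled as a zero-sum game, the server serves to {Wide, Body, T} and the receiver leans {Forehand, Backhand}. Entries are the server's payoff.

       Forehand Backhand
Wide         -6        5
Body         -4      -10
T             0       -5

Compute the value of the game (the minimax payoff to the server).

-15/8

Row minima: Wide → -6, Body → -10, T → -5; maximin = -5.
Column maxima: Forehand → 0, Backhand → 5; minimax = 0.
-5 ≠ 0, so there is no saddle point; optimal play is mixed.
Body is strictly dominated by T, so the server never plays it.
On the remaining 2×2 (Wide, T vs Forehand, Backhand):
Let the server play Wide with probability p. Expected payoff against Forehand: (-6)p + 0(1−p) = −6p; against Backhand: 5p + (-5)(1−p) = 10p − 5.
Setting these equal: −6p = 10p − 5 ⇒ −16p = -5 ⇒ p = 5/16, and the value is (-6)·(5/16) = -15/8.
For the receiver: with q = P(Forehand), equating Wide's and T's payoffs gives −11q + 5 = 5q − 5 ⇒ q = 5/8.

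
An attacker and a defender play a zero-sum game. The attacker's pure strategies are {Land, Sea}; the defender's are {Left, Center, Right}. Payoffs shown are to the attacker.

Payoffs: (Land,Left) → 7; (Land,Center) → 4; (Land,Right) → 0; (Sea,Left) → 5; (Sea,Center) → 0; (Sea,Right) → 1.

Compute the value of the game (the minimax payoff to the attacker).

4/5

Row minima: Land → 0, Sea → 0; maximin = 0.
Column maxima: Left → 7, Center → 4, Right → 1; minimax = 1.
0 ≠ 1, so there is no saddle point; optimal play is mixed.
Left is strictly dominated by Center (it gives the attacker strictly more in every row), so the defender never plays it.
On the remaining 2×2 (Land, Sea vs Center, Right):
Let the attacker play Land with probability p. Expected payoff against Center: 4p + 0(1−p) = 4p; against Right: 0p + 1(1−p) = −p + 1.
Setting these equal: 4p = −p + 1 ⇒ 5p = 1 ⇒ p = 1/5, and the value is (4)·(1/5) = 4/5.
For the defender: with q = P(Center), equating Land's and Sea's payoffs gives 4q = −q + 1 ⇒ q = 1/5.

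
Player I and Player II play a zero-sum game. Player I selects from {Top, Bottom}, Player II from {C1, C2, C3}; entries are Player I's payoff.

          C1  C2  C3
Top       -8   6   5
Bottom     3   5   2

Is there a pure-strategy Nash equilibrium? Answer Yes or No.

No

Row minima: Top → -8, Bottom → 2; maximin = 2.
Column maxima: C1 → 3, C2 → 6, C3 → 5; minimax = 3.
2 ≠ 3, so no pure-strategy equilibrium exists.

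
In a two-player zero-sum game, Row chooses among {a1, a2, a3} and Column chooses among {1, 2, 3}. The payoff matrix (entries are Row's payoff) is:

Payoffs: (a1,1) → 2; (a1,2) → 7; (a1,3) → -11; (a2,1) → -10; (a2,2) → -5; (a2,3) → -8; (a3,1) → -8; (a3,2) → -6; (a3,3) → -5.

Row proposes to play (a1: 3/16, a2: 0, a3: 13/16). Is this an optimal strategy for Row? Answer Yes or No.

Yes

Against 1 this mix gives (3/16)·2 + (13/16)·(-8) = -49/8.
Against 2 this mix gives (3/16)·7 + (13/16)·(-6) = -57/16.
Against 3 this mix gives (3/16)·(-11) + (13/16)·(-5) = -49/8.
All of Column's active replies (1, 3) yield -49/8, and no column does worse for Row. The mix makes Column indifferent and guarantees -49/8, so it is optimal.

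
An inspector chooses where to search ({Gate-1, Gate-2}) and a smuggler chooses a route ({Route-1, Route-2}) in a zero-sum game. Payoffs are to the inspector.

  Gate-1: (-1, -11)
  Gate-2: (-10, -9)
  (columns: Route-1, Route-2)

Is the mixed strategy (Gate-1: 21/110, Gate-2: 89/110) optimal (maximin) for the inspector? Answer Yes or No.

No

Against Route-1 this mix gives (21/110)·(-1) + (89/110)·(-10) = -911/110.
Against Route-2 this mix gives (21/110)·(-11) + (89/110)·(-9) = -516/55.
The smuggler will play Route-2, holding the inspector to -516/55. Shifting weight toward the row that does better against Route-2 would raise this floor (the equalizing mix achieves -101/11 against both Route-2 and Route-1), so the proposed strategy is not optimal.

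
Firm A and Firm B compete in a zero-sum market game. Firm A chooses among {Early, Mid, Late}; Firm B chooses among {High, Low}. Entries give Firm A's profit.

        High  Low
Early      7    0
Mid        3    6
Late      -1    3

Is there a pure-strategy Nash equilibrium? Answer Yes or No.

Row minima: Early → 0, Mid → 3, Late → -1; maximin = 3.
Column maxima: High → 7, Low → 6; minimax = 6.
3 ≠ 6, so no pure-strategy equilibrium exists.

No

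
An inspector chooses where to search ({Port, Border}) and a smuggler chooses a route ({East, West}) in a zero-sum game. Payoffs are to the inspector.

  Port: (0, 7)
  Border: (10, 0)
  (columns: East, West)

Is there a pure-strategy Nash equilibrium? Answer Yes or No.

No

Row minima: Port → 0, Border → 0; maximin = 0.
Column maxima: East → 10, West → 7; minimax = 7.
0 ≠ 7, so no pure-strategy equilibrium exists.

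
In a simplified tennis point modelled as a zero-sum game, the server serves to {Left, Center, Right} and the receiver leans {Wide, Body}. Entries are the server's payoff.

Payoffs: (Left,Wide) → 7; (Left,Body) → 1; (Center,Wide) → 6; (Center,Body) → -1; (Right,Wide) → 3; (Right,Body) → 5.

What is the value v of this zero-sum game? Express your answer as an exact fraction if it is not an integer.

4

Row minima: Left → 1, Center → -1, Right → 3; maximin = 3.
Column maxima: Wide → 7, Body → 5; minimax = 5.
3 ≠ 5, so there is no saddle point; optimal play is mixed.
Center is strictly dominated by Left, so the server never plays it.
On the remaining 2×2 (Left, Right vs Wide, Body):
Let the server play Left with probability p. Expected payoff against Wide: 7p + 3(1−p) = 4p + 3; against Body: 1p + 5(1−p) = −4p + 5.
Setting these equal: 4p + 3 = −4p + 5 ⇒ 8p = 2 ⇒ p = 1/4, and the value is (4)·(1/4) + 3 = 4.
For the receiver: with q = P(Wide), equating Left's and Right's payoffs gives 6q + 1 = −2q + 5 ⇒ q = 1/2.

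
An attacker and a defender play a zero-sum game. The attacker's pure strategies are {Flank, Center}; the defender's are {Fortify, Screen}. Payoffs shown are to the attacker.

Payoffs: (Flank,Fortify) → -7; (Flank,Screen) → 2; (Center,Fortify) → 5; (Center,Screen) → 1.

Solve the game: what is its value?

Row minima: Flank → -7, Center → 1; maximin = 1.
Column maxima: Fortify → 5, Screen → 2; minimax = 2.
1 ≠ 2, so there is no saddle point; optimal play is mixed.
Let the attacker play Flank with probability p. Expected payoff against Fortify: (-7)p + 5(1−p) = −12p + 5; against Screen: 2p + 1(1−p) = p + 1.
Setting these equal: −12p + 5 = p + 1 ⇒ −13p = -4 ⇒ p = 4/13, and the value is (-12)·(4/13) + 5 = 17/13.
For the defender: with q = P(Fortify), equating Flank's and Center's payoffs gives −9q + 2 = 4q + 1 ⇒ q = 1/13.

17/13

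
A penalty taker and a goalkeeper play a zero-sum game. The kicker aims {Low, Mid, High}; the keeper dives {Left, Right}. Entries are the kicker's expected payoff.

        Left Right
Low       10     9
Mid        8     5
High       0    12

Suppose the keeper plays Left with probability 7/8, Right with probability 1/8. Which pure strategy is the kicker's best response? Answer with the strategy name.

Low

Expected payoff of Low: (7/8)·10 + (1/8)·9 = 79/8.
Expected payoff of Mid: (7/8)·8 + (1/8)·5 = 61/8.
Expected payoff of High: (7/8)·0 + (1/8)·12 = 3/2.
The largest is 79/8, so the kicker's best response is Low.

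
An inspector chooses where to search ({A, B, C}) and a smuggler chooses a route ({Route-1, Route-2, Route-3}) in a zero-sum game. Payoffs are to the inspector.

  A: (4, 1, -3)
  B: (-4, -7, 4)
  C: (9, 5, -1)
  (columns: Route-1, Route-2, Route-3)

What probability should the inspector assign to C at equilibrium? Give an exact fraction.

11/17

Row minima: A → -3, B → -7, C → -1; maximin = -1.
Column maxima: Route-1 → 9, Route-2 → 5, Route-3 → 4; minimax = 4.
-1 ≠ 4, so there is no saddle point; optimal play is mixed.
A is strictly dominated by C, so the inspector never plays it.
Route-1 is strictly dominated by Route-2 (it gives the inspector strictly more in every row), so the smuggler never plays it.
On the remaining 2×2 (B, C vs Route-2, Route-3):
Let the inspector play B with probability p. Expected payoff against Route-2: (-7)p + 5(1−p) = −12p + 5; against Route-3: 4p + (-1)(1−p) = 5p − 1.
Setting these equal: −12p + 5 = 5p − 1 ⇒ −17p = -6 ⇒ p = 6/17, and the value is (-12)·(6/17) + 5 = 13/17.
For the smuggler: with q = P(Route-2), equating B's and C's payoffs gives −11q + 4 = 6q − 1 ⇒ q = 5/17.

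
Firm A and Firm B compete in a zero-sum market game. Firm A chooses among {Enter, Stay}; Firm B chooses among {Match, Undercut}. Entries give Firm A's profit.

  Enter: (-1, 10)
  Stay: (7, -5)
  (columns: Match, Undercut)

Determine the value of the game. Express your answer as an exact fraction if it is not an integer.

65/23

Row minima: Enter → -1, Stay → -5; maximin = -1.
Column maxima: Match → 7, Undercut → 10; minimax = 7.
-1 ≠ 7, so there is no saddle point; optimal play is mixed.
Let Firm A play Enter with probability p. Expected payoff against Match: (-1)p + 7(1−p) = −8p + 7; against Undercut: 10p + (-5)(1−p) = 15p − 5.
Setting these equal: −8p + 7 = 15p − 5 ⇒ −23p = -12 ⇒ p = 12/23, and the value is (-8)·(12/23) + 7 = 65/23.
For Firm B: with q = P(Match), equating Enter's and Stay's payoffs gives −11q + 10 = 12q − 5 ⇒ q = 15/23.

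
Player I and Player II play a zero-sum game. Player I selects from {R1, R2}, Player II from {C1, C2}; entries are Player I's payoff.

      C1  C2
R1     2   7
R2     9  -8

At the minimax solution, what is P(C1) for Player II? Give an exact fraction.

Row minima: R1 → 2, R2 → -8; maximin = 2.
Column maxima: C1 → 9, C2 → 7; minimax = 7.
2 ≠ 7, so there is no saddle point; optimal play is mixed.
Let Player I play R1 with probability p. Expected payoff against C1: 2p + 9(1−p) = −7p + 9; against C2: 7p + (-8)(1−p) = 15p − 8.
Setting these equal: −7p + 9 = 15p − 8 ⇒ −22p = -17 ⇒ p = 17/22, and the value is (-7)·(17/22) + 9 = 79/22.
For Player II: with q = P(C1), equating R1's and R2's payoffs gives −5q + 7 = 17q − 8 ⇒ q = 15/22.

15/22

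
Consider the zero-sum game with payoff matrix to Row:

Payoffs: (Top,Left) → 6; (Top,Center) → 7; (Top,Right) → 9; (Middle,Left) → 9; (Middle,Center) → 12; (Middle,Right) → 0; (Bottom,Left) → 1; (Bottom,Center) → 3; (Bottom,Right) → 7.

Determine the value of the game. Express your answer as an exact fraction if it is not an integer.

Row minima: Top → 6, Middle → 0, Bottom → 1; maximin = 6.
Column maxima: Left → 9, Center → 12, Right → 9; minimax = 9.
6 ≠ 9, so there is no saddle point; optimal play is mixed.
Bottom is strictly dominated by Top, so Row never plays it.
Center is strictly dominated by Left (it gives Row strictly more in every row), so Column never plays it.
On the remaining 2×2 (Top, Middle vs Left, Right):
Let Row play Top with probability p. Expected payoff against Left: 6p + 9(1−p) = −3p + 9; against Right: 9p + 0(1−p) = 9p.
Setting these equal: −3p + 9 = 9p ⇒ −12p = -9 ⇒ p = 3/4, and the value is (-3)·(3/4) + 9 = 27/4.
For Column: with q = P(Left), equating Top's and Middle's payoffs gives −3q + 9 = 9q ⇒ q = 3/4.

27/4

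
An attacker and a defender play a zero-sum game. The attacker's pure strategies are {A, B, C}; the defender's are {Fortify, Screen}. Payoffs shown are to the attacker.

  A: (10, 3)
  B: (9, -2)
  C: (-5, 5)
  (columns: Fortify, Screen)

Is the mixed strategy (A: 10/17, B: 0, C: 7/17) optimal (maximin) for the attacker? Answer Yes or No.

Against Fortify this mix gives (10/17)·10 + (7/17)·(-5) = 65/17.
Against Screen this mix gives (10/17)·3 + (7/17)·5 = 65/17.
All of the defender's active replies (Fortify, Screen) yield 65/17, and no column does worse for the attacker. The mix makes the defender indifferent and guarantees 65/17, so it is optimal.

Yes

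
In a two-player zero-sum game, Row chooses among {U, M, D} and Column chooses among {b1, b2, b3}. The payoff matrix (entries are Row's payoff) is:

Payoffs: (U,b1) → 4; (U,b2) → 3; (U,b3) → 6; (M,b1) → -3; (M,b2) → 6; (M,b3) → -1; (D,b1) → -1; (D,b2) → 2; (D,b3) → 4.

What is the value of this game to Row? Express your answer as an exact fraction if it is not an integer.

33/10

Row minima: U → 3, M → -3, D → -1; maximin = 3.
Column maxima: b1 → 4, b2 → 6, b3 → 6; minimax = 4.
3 ≠ 4, so there is no saddle point; optimal play is mixed.
D is strictly dominated by U, so Row never plays it.
b3 is strictly dominated by b1 (it gives Row strictly more in every row), so Column never plays it.
On the remaining 2×2 (U, M vs b1, b2):
Let Row play U with probability p. Expected payoff against b1: 4p + (-3)(1−p) = 7p − 3; against b2: 3p + 6(1−p) = −3p + 6.
Setting these equal: 7p − 3 = −3p + 6 ⇒ 10p = 9 ⇒ p = 9/10, and the value is (7)·(9/10) − 3 = 33/10.
For Column: with q = P(b1), equating U's and M's payoffs gives q + 3 = −9q + 6 ⇒ q = 3/10.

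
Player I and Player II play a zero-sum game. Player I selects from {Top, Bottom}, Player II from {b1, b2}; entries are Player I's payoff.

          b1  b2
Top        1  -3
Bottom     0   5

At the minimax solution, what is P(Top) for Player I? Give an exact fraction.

5/9

Row minima: Top → -3, Bottom → 0; maximin = 0.
Column maxima: b1 → 1, b2 → 5; minimax = 1.
0 ≠ 1, so there is no saddle point; optimal play is mixed.
Let Player I play Top with probability p. Expected payoff against b1: 1p + 0(1−p) = p; against b2: (-3)p + 5(1−p) = −8p + 5.
Setting these equal: p = −8p + 5 ⇒ 9p = 5 ⇒ p = 5/9, and the value is (1)·(5/9) = 5/9.
For Player II: with q = P(b1), equating Top's and Bottom's payoffs gives 4q − 3 = −5q + 5 ⇒ q = 8/9.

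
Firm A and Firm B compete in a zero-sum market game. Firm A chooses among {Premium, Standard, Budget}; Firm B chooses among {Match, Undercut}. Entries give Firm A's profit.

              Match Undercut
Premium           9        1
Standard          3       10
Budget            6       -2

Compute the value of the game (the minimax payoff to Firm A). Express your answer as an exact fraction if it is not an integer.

29/5

Row minima: Premium → 1, Standard → 3, Budget → -2; maximin = 3.
Column maxima: Match → 9, Undercut → 10; minimax = 9.
3 ≠ 9, so there is no saddle point; optimal play is mixed.
Budget is strictly dominated by Premium, so Firm A never plays it.
On the remaining 2×2 (Premium, Standard vs Match, Undercut):
Let Firm A play Premium with probability p. Expected payoff against Match: 9p + 3(1−p) = 6p + 3; against Undercut: 1p + 10(1−p) = −9p + 10.
Setting these equal: 6p + 3 = −9p + 10 ⇒ 15p = 7 ⇒ p = 7/15, and the value is (6)·(7/15) + 3 = 29/5.
For Firm B: with q = P(Match), equating Premium's and Standard's payoffs gives 8q + 1 = −7q + 10 ⇒ q = 3/5.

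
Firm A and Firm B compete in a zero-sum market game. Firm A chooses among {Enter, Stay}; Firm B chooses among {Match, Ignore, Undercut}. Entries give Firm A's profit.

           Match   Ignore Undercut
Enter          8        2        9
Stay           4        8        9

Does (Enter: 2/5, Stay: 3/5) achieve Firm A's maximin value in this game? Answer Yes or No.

Yes

Against Match this mix gives (2/5)·8 + (3/5)·4 = 28/5.
Against Ignore this mix gives (2/5)·2 + (3/5)·8 = 28/5.
Against Undercut this mix gives (2/5)·9 + (3/5)·9 = 9.
All of Firm B's active replies (Match, Ignore) yield 28/5, and no column does worse for Firm A. The mix makes Firm B indifferent and guarantees 28/5, so it is optimal.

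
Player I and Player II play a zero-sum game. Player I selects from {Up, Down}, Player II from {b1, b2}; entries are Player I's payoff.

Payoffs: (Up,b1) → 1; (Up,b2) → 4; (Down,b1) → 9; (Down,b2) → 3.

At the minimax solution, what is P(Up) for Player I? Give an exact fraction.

Row minima: Up → 1, Down → 3; maximin = 3.
Column maxima: b1 → 9, b2 → 4; minimax = 4.
3 ≠ 4, so there is no saddle point; optimal play is mixed.
Let Player I play Up with probability p. Expected payoff against b1: 1p + 9(1−p) = −8p + 9; against b2: 4p + 3(1−p) = p + 3.
Setting these equal: −8p + 9 = p + 3 ⇒ −9p = -6 ⇒ p = 2/3, and the value is (-8)·(2/3) + 9 = 11/3.
For Player II: with q = P(b1), equating Up's and Down's payoffs gives −3q + 4 = 6q + 3 ⇒ q = 1/9.

2/3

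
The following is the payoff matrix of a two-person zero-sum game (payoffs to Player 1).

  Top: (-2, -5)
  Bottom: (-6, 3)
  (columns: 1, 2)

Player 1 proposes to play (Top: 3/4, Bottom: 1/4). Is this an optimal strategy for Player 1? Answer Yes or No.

Yes

Against 1 this mix gives (3/4)·(-2) + (1/4)·(-6) = -3.
Against 2 this mix gives (3/4)·(-5) + (1/4)·3 = -3.
All of Player 2's active replies (1, 2) yield -3, and no column does worse for Player 1. The mix makes Player 2 indifferent and guarantees -3, so it is optimal.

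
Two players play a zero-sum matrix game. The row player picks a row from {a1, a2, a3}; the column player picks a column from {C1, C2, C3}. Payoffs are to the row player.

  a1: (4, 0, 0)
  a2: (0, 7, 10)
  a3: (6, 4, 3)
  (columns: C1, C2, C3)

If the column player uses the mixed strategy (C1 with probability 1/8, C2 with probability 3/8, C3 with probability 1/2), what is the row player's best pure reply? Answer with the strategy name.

a2

Expected payoff of a1: (1/8)·4 + (3/8)·0 + (1/2)·0 = 1/2.
Expected payoff of a2: (1/8)·0 + (3/8)·7 + (1/2)·10 = 61/8.
Expected payoff of a3: (1/8)·6 + (3/8)·4 + (1/2)·3 = 15/4.
The largest is 61/8, so the row player's best response is a2.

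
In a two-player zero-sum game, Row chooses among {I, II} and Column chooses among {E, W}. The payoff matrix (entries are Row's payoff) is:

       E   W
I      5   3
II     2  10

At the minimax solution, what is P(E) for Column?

Row minima: I → 3, II → 2; maximin = 3.
Column maxima: E → 5, W → 10; minimax = 5.
3 ≠ 5, so there is no saddle point; optimal play is mixed.
Let Row play I with probability p. Expected payoff against E: 5p + 2(1−p) = 3p + 2; against W: 3p + 10(1−p) = −7p + 10.
Setting these equal: 3p + 2 = −7p + 10 ⇒ 10p = 8 ⇒ p = 4/5, and the value is (3)·(4/5) + 2 = 22/5.
For Column: with q = P(E), equating I's and II's payoffs gives 2q + 3 = −8q + 10 ⇒ q = 7/10.

7/10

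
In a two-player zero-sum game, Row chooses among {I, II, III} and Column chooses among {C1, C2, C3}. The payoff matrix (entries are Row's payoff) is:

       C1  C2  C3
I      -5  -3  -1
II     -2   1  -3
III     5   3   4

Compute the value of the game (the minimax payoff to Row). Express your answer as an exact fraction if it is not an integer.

Row minima: I → -5, II → -3, III → 3; maximin = 3.
Column maxima: C1 → 5, C2 → 3, C3 → 4; minimax = 3.
Since maximin = minimax = 3, there is a saddle point and the value is 3.

3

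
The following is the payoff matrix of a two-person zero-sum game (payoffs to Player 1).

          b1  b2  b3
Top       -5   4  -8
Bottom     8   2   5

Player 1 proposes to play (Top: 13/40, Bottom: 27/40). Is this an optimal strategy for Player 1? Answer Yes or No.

No

Against b1 this mix gives (13/40)·(-5) + (27/40)·8 = 151/40.
Against b2 this mix gives (13/40)·4 + (27/40)·2 = 53/20.
Against b3 this mix gives (13/40)·(-8) + (27/40)·5 = 31/40.
Player 2 will play b3, holding Player 1 to 31/40. Shifting weight toward the row that does better against b3 would raise this floor (the equalizing mix achieves 12/5 against both b3 and b2), so the proposed strategy is not optimal.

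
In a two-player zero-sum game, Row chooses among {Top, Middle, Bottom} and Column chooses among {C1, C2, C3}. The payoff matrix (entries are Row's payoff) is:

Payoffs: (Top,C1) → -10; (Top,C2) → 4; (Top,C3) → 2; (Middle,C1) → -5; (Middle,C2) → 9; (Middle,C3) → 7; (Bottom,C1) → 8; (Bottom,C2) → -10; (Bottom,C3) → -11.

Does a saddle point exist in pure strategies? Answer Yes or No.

No

Row minima: Top → -10, Middle → -5, Bottom → -11; maximin = -5.
Column maxima: C1 → 8, C2 → 9, C3 → 7; minimax = 7.
-5 ≠ 7, so no pure-strategy equilibrium exists.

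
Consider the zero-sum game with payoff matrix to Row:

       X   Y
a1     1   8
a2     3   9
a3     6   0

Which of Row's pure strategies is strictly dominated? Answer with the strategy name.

a1

a2 gives a strictly higher payoff than a1 against every column: 3 > 1, 9 > 8.
So a1 is strictly dominated and Row never plays it.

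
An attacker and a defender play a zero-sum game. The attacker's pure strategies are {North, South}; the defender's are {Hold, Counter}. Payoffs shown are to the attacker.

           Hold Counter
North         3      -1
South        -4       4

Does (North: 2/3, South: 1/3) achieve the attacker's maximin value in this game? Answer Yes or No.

Against Hold this mix gives (2/3)·3 + (1/3)·(-4) = 2/3.
Against Counter this mix gives (2/3)·(-1) + (1/3)·4 = 2/3.
All of the defender's active replies (Hold, Counter) yield 2/3, and no column does worse for the attacker. The mix makes the defender indifferent and guarantees 2/3, so it is optimal.

Yes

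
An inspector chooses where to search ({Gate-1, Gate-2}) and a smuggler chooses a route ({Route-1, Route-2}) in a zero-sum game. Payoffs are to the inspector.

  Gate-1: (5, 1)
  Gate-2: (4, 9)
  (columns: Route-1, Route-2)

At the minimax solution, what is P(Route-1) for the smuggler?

8/9

Row minima: Gate-1 → 1, Gate-2 → 4; maximin = 4.
Column maxima: Route-1 → 5, Route-2 → 9; minimax = 5.
4 ≠ 5, so there is no saddle point; optimal play is mixed.
Let the inspector play Gate-1 with probability p. Expected payoff against Route-1: 5p + 4(1−p) = p + 4; against Route-2: 1p + 9(1−p) = −8p + 9.
Setting these equal: p + 4 = −8p + 9 ⇒ 9p = 5 ⇒ p = 5/9, and the value is (1)·(5/9) + 4 = 41/9.
For the smuggler: with q = P(Route-1), equating Gate-1's and Gate-2's payoffs gives 4q + 1 = −5q + 9 ⇒ q = 8/9.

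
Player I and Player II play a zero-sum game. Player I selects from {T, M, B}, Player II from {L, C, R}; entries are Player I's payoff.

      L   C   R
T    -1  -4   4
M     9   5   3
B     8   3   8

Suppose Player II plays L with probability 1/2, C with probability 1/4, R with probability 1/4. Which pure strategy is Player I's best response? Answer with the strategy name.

Expected payoff of T: (1/2)·(-1) + (1/4)·(-4) + (1/4)·4 = -1/2.
Expected payoff of M: (1/2)·9 + (1/4)·5 + (1/4)·3 = 13/2.
Expected payoff of B: (1/2)·8 + (1/4)·3 + (1/4)·8 = 27/4.
The largest is 27/4, so Player I's best response is B.

B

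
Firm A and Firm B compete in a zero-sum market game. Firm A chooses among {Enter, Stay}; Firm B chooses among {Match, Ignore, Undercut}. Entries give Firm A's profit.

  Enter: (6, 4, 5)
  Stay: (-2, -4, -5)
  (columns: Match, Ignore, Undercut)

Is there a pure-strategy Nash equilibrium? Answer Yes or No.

Yes

Row minima: Enter → 4, Stay → -5; maximin = 4.
Column maxima: Match → 6, Ignore → 4, Undercut → 5; minimax = 4.
maximin = minimax = 4, so a saddle point exists.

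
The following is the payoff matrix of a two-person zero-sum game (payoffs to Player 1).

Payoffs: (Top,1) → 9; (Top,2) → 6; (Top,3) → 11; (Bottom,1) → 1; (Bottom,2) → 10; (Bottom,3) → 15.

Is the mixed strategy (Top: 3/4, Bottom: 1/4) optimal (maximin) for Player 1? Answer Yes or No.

Against 1 this mix gives (3/4)·9 + (1/4)·1 = 7.
Against 2 this mix gives (3/4)·6 + (1/4)·10 = 7.
Against 3 this mix gives (3/4)·11 + (1/4)·15 = 12.
All of Player 2's active replies (1, 2) yield 7, and no column does worse for Player 1. The mix makes Player 2 indifferent and guarantees 7, so it is optimal.

Yes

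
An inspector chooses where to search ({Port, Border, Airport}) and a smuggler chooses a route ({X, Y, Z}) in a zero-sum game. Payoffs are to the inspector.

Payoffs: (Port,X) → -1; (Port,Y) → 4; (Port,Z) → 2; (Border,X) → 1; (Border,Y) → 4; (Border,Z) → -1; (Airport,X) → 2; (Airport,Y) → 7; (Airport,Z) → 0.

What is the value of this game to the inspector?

Row minima: Port → -1, Border → -1, Airport → 0; maximin = 0.
Column maxima: X → 2, Y → 7, Z → 2; minimax = 2.
0 ≠ 2, so there is no saddle point; optimal play is mixed.
Border is strictly dominated by Airport, so the inspector never plays it.
Y is strictly dominated by X (it gives the inspector strictly more in every row), so the smuggler never plays it.
On the remaining 2×2 (Port, Airport vs X, Z):
Let the inspector play Port with probability p. Expected payoff against X: (-1)p + 2(1−p) = −3p + 2; against Z: 2p + 0(1−p) = 2p.
Setting these equal: −3p + 2 = 2p ⇒ −5p = -2 ⇒ p = 2/5, and the value is (-3)·(2/5) + 2 = 4/5.
For the smuggler: with q = P(X), equating Port's and Airport's payoffs gives −3q + 2 = 2q ⇒ q = 2/5.

4/5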